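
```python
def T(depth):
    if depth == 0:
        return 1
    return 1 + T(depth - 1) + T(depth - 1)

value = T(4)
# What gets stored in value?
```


T(4)
= 1 + T(3) + T(3)
= 1 + 2 * T(3)
T(k) = 2^(k+1) - 1
T(0) = 1
T(1) = 3
T(2) = 7
T(3) = 15
T(4) = 31
T(4) = 2^5 - 1 = 31


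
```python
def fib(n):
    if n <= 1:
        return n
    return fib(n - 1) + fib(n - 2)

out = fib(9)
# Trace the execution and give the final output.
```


fib(9)
= fib(8) + fib(7)
= (fib(7) + fib(6)) + fib(7)
Computing bottom-up: fib(0)=0, fib(1)=1, fib(2)=1, fib(3)=2, fib(4)=3, fib(5)=5, fib(6)=8, fib(7)=13, fib(8)=21, fib(9)=34
= 34


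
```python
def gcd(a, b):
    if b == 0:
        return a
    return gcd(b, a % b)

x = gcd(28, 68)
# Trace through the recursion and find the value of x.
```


gcd(28, 68)
= gcd(68, 28 % 68) = gcd(68, 28)
= gcd(28, 68 % 28) = gcd(28, 12)
= gcd(12, 28 % 12) = gcd(12, 4)
= gcd(4, 12 % 4) = gcd(4, 0)
b == 0, return a = 4


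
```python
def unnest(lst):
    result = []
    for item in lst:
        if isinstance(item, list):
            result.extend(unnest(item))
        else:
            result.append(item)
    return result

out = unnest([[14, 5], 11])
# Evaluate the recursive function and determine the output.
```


unnest([[14, 5], 11])
Processing each element:
  [14, 5] is a list -> unnest recursively -> [14, 5]
  11 is not a list -> append 11
= [14, 5, 11]


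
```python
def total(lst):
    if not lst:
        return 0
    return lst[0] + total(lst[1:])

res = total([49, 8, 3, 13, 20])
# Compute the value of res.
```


total([49, 8, 3, 13, 20])
= 49 + total([8, 3, 13, 20])
= 49 + 8 + total([3, 13, 20])
= 49 + 8 + 3 + total([13, 20])
= 49 + 8 + 3 + 13 + total([20])
= 49 + 8 + 3 + 13 + 20 + total([])
= 49 + 8 + 3 + 13 + 20 + 0
= 93


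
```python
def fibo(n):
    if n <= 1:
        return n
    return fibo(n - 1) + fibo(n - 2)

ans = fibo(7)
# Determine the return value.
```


fibo(7)
= fibo(6) + fibo(5)
= (fibo(5) + fibo(4)) + fibo(5)
Computing bottom-up: fibo(0)=0, fibo(1)=1, fibo(2)=1, fibo(3)=2, fibo(4)=3, fibo(5)=5, fibo(6)=8, fibo(7)=13
= 13


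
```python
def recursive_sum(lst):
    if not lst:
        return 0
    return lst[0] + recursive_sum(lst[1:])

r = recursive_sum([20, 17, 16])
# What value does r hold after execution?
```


recursive_sum([20, 17, 16])
= 20 + recursive_sum([17, 16])
= 20 + 17 + recursive_sum([16])
= 20 + 17 + 16 + recursive_sum([])
= 20 + 17 + 16 + 0
= 53


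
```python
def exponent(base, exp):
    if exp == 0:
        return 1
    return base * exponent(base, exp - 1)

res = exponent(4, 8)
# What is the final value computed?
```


exponent(4, 8)
= 4 * exponent(4, 7)
= 4 * 4 * exponent(4, 6)
= 4 * 4 * 4 * exponent(4, 5)
= 4 * 4 * 4 * 4 * exponent(4, 4)
= 4 * 4 * 4 * 4 * 4 * exponent(4, 3)
= 4 * 4 * 4 * 4 * 4 * 4 * exponent(4, 2)
= 4 * 4 * 4 * 4 * 4 * 4 * 4 * exponent(4, 1)
= 4 * 4 * 4 * 4 * 4 * 4 * 4 * 4 * exponent(4, 0)
= 4 * 4 * 4 * 4 * 4 * 4 * 4 * 4 * 1
= 65536


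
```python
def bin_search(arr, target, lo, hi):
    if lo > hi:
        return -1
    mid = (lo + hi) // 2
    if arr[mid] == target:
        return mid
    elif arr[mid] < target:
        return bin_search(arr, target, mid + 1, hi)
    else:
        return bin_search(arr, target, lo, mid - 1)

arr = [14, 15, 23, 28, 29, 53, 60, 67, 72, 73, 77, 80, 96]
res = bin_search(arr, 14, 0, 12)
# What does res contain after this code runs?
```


bin_search(arr, 14, 0, 12)
lo=0, hi=12, mid=6, arr[mid]=60
60 > 14, search left half
lo=0, hi=5, mid=2, arr[mid]=23
23 > 14, search left half
lo=0, hi=1, mid=0, arr[mid]=14
arr[0] == 14, found at index 0
= 0


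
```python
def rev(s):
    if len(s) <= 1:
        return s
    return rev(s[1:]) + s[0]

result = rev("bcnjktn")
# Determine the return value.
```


rev("bcnjktn")
= rev("cnjktn") + "b"
= rev("njktn") + "c" + "b"
= rev("jktn") + "n" + "c" + "b"
= rev("ktn") + "j" + "n" + "c" + "b"
= rev("tn") + "k" + "j" + "n" + "c" + "b"
= rev("n") + "t" + "k" + "j" + "n" + "c" + "b"
= "n" + "t" + "k" + "j" + "n" + "c" + "b"
= "ntkjncb"


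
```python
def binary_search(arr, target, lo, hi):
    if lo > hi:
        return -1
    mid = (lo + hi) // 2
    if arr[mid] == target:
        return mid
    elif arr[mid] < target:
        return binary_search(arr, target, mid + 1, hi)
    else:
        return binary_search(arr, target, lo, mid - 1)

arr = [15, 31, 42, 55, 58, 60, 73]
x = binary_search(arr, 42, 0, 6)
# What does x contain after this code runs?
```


binary_search(arr, 42, 0, 6)
lo=0, hi=6, mid=3, arr[mid]=55
55 > 42, search left half
lo=0, hi=2, mid=1, arr[mid]=31
31 < 42, search right half
lo=2, hi=2, mid=2, arr[mid]=42
arr[2] == 42, found at index 2
= 2


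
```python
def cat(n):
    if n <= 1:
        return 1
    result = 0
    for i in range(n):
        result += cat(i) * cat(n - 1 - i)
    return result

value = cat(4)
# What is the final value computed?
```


cat(4)
= sum of cat(i) * cat(4-1-i) for i in 0..3
First compute sub-values bottom-up:
  cat(0) = 1, cat(1) = 1
  cat(2) = 1*1 + 1*1 = 2
  cat(3) = 1*2 + 1*1 + 2*1 = 5
Now cat(4):
  cat(0)*cat(3) = 1*5 = 5
  cat(1)*cat(2) = 1*2 = 2
  cat(2)*cat(1) = 2*1 = 2
  cat(3)*cat(0) = 5*1 = 5
= 5 + 2 + 2 + 5
= 14


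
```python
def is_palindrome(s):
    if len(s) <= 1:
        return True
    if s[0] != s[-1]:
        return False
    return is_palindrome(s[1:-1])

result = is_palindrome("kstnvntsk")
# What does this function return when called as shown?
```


is_palindrome("kstnvntsk")
"kstnvntsk": s[0]='k' == s[-1]='k' -> is_palindrome("stnvnts")
"stnvnts": s[0]='s' == s[-1]='s' -> is_palindrome("tnvnt")
"tnvnt": s[0]='t' == s[-1]='t' -> is_palindrome("nvn")
"nvn": s[0]='n' == s[-1]='n' -> is_palindrome("v")
"v": len <= 1 -> True
= True


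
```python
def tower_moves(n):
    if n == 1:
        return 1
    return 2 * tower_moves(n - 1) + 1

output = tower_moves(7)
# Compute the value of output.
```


tower_moves(7)
= 2 * tower_moves(6) + 1
= 2 * (2 * tower_moves(5) + 1) + 1
= 2 * (2 * (2 * tower_moves(4) + 1) + 1) + 1
= 2 * (2 * (2 * (2 * tower_moves(3) + 1) + 1) + 1) + 1
= 2 * (2 * (2 * (2 * (2 * tower_moves(2) + 1) + 1) + 1) + 1) + 1
= 2 * (2 * (2 * (2 * (2 * (2 * tower_moves(1) + 1) + 1) + 1) + 1) + 1) + 1
Now compute bottom-up:
tower_moves(1) = 1
tower_moves(2) = 2 * 1 + 1 = 3
tower_moves(3) = 2 * 3 + 1 = 7
tower_moves(4) = 2 * 7 + 1 = 15
tower_moves(5) = 2 * 15 + 1 = 31
tower_moves(6) = 2 * 31 + 1 = 63
tower_moves(7) = 2 * 63 + 1 = 127
= 127


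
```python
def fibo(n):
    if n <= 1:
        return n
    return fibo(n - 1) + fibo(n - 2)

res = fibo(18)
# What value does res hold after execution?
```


fibo(18)
= fibo(17) + fibo(16)
= (fibo(16) + fibo(15)) + fibo(16)
Computing bottom-up: fibo(0)=0, fibo(1)=1, fibo(2)=1, fibo(3)=2, fibo(4)=3, fibo(5)=5, fibo(6)=8, fibo(7)=13, fibo(8)=21, fibo(9)=34, fibo(10)=55, fibo(11)=89, fibo(12)=144, fibo(13)=233, fibo(14)=377, fibo(15)=610, fibo(16)=987, fibo(17)=1597, fibo(18)=2584
= 2584


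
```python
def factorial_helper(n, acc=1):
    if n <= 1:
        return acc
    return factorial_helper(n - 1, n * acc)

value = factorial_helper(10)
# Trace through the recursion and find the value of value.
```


factorial_helper(10, 1)
= factorial_helper(9, 10 * 1) = factorial_helper(9, 10)
= factorial_helper(8, 9 * 10) = factorial_helper(8, 90)
= factorial_helper(7, 8 * 90) = factorial_helper(7, 720)
= factorial_helper(6, 7 * 720) = factorial_helper(6, 5040)
= factorial_helper(5, 6 * 5040) = factorial_helper(5, 30240)
= factorial_helper(4, 5 * 30240) = factorial_helper(4, 151200)
= factorial_helper(3, 4 * 151200) = factorial_helper(3, 604800)
= factorial_helper(2, 3 * 604800) = factorial_helper(2, 1814400)
= factorial_helper(1, 2 * 1814400) = factorial_helper(1, 3628800)
n <= 1, return acc = 3628800


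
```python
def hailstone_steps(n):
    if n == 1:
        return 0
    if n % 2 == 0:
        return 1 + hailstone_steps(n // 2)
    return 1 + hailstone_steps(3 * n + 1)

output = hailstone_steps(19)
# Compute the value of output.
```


hailstone_steps(19)
19 is odd -> 3*19+1 = 58 -> hailstone_steps(58)
58 is even -> hailstone_steps(29)
29 is odd -> 3*29+1 = 88 -> hailstone_steps(88)
88 is even -> hailstone_steps(44)
44 is even -> hailstone_steps(22)
22 is even -> hailstone_steps(11)
11 is odd -> 3*11+1 = 34 -> hailstone_steps(34)
34 is even -> hailstone_steps(17)
17 is odd -> 3*17+1 = 52 -> hailstone_steps(52)
52 is even -> hailstone_steps(26)
26 is even -> hailstone_steps(13)
13 is odd -> 3*13+1 = 40 -> hailstone_steps(40)
40 is even -> hailstone_steps(20)
20 is even -> hailstone_steps(10)
10 is even -> hailstone_steps(5)
5 is odd -> 3*5+1 = 16 -> hailstone_steps(16)
16 is even -> hailstone_steps(8)
8 is even -> hailstone_steps(4)
4 is even -> hailstone_steps(2)
2 is even -> hailstone_steps(1)
Reached 1 after 20 steps
= 20


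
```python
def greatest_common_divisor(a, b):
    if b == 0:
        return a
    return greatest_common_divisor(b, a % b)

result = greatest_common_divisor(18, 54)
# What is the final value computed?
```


greatest_common_divisor(18, 54)
= greatest_common_divisor(54, 18 % 54) = greatest_common_divisor(54, 18)
= greatest_common_divisor(18, 54 % 18) = greatest_common_divisor(18, 0)
b == 0, return a = 18


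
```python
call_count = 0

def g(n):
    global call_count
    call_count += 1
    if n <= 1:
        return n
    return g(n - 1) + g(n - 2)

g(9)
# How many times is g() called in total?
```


g(9) calls g(8) and g(7); each non-base call branches into two more.
Let C(k) = total number of calls made by g(k), including the call to g(k) itself.
Base cases: C(0) = 1, C(1) = 1
Recurrence: C(k) = 1 + C(k-1) + C(k-2)
  C(2) = 1 + C(1) + C(0) = 1 + 1 + 1 = 3
  C(3) = 1 + C(2) + C(1) = 1 + 3 + 1 = 5
  C(4) = 1 + C(3) + C(2) = 1 + 5 + 3 = 9
  C(5) = 1 + C(4) + C(3) = 1 + 9 + 5 = 15
  C(6) = 1 + C(5) + C(4) = 1 + 15 + 9 = 25
  C(7) = 1 + C(6) + C(5) = 1 + 25 + 15 = 41
  C(8) = 1 + C(7) + C(6) = 1 + 41 + 25 = 67
  C(9) = 1 + C(8) + C(7) = 1 + 67 + 41 = 109
Total calls = C(9) = 109


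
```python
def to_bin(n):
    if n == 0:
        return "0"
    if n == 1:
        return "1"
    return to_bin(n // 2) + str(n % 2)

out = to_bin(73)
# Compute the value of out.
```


to_bin(73)
= to_bin(36) + "1"
= to_bin(18) + "0" + "1"
= to_bin(9) + "0" + "0" + "1"
= to_bin(4) + "1" + "0" + "0" + "1"
= to_bin(2) + "0" + "1" + "0" + "0" + "1"
= to_bin(1) + "0" + "0" + "1" + "0" + "0" + "1"
= "1" + "0" + "0" + "1" + "0" + "0" + "1"
= "1001001"


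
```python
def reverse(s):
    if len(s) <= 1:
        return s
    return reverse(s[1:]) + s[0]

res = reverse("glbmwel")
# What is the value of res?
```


reverse("glbmwel")
= reverse("lbmwel") + "g"
= reverse("bmwel") + "l" + "g"
= reverse("mwel") + "b" + "l" + "g"
= reverse("wel") + "m" + "b" + "l" + "g"
= reverse("el") + "w" + "m" + "b" + "l" + "g"
= reverse("l") + "e" + "w" + "m" + "b" + "l" + "g"
= "l" + "e" + "w" + "m" + "b" + "l" + "g"
= "lewmblg"


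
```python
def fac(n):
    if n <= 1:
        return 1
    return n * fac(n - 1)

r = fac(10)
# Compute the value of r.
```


fac(10)
= 10 * fac(9)
= 10 * 9 * fac(8)
= 10 * 9 * 8 * fac(7)
= 10 * 9 * 8 * 7 * fac(6)
= 10 * 9 * 8 * 7 * 6 * fac(5)
= 10 * 9 * 8 * 7 * 6 * 5 * fac(4)
= 10 * 9 * 8 * 7 * 6 * 5 * 4 * fac(3)
= 10 * 9 * 8 * 7 * 6 * 5 * 4 * 3 * fac(2)
= 10 * 9 * 8 * 7 * 6 * 5 * 4 * 3 * 2 * fac(1)
= 10 * 9 * 8 * 7 * 6 * 5 * 4 * 3 * 2 * 1
= 3628800


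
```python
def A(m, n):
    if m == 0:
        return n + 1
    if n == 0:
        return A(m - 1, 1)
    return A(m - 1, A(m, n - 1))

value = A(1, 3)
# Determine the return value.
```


A(1, 3)
= A(0, A(1, 2))
First compute A(1, 2) = 4
= A(0, 4)
= 5


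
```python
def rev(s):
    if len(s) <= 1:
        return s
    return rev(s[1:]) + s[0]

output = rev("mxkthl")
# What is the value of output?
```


rev("mxkthl")
= rev("xkthl") + "m"
= rev("kthl") + "x" + "m"
= rev("thl") + "k" + "x" + "m"
= rev("hl") + "t" + "k" + "x" + "m"
= rev("l") + "h" + "t" + "k" + "x" + "m"
= "l" + "h" + "t" + "k" + "x" + "m"
= "lhtkxm"


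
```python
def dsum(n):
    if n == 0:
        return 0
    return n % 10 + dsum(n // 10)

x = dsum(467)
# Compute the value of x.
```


dsum(467)
= 7 + dsum(46)
= 7 + 6 + dsum(4)
= 7 + 6 + 4 + dsum(0)
= 7 + 6 + 4 + 0
= 17


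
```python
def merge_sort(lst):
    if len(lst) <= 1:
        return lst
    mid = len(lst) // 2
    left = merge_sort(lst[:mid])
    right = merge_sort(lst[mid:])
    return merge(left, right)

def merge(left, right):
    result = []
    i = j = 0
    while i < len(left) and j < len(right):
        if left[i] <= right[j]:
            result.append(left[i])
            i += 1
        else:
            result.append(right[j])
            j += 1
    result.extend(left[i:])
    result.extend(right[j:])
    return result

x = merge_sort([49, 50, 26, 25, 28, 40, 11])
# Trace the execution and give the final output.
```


merge_sort([49, 50, 26, 25, 28, 40, 11])
Split into [49, 50, 26] and [25, 28, 40, 11]
Left sorted: [26, 49, 50]
Right sorted: [11, 25, 28, 40]
Merge [26, 49, 50] and [11, 25, 28, 40]
= [11, 25, 26, 28, 40, 49, 50]


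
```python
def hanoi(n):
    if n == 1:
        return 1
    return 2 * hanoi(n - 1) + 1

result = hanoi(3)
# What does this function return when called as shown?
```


hanoi(3)
= 2 * hanoi(2) + 1
= 2 * (2 * hanoi(1) + 1) + 1
Now compute bottom-up:
hanoi(1) = 1
hanoi(2) = 2 * 1 + 1 = 3
hanoi(3) = 2 * 3 + 1 = 7
= 7


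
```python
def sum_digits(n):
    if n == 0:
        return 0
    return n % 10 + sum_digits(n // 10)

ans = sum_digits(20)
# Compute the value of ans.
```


sum_digits(20)
= 0 + sum_digits(2)
= 0 + 2 + sum_digits(0)
= 0 + 2 + 0
= 2


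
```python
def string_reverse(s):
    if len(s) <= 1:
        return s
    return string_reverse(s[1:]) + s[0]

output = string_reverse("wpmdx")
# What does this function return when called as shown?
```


string_reverse("wpmdx")
= string_reverse("pmdx") + "w"
= string_reverse("mdx") + "p" + "w"
= string_reverse("dx") + "m" + "p" + "w"
= string_reverse("x") + "d" + "m" + "p" + "w"
= "x" + "d" + "m" + "p" + "w"
= "xdmpw"


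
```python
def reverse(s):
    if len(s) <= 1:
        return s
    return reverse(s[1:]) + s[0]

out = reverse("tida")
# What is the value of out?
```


reverse("tida")
= reverse("ida") + "t"
= reverse("da") + "i" + "t"
= reverse("a") + "d" + "i" + "t"
= "a" + "d" + "i" + "t"
= "adit"


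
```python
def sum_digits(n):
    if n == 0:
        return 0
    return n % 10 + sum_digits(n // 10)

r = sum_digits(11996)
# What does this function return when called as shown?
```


sum_digits(11996)
= 6 + sum_digits(1199)
= 6 + 9 + sum_digits(119)
= 6 + 9 + 9 + sum_digits(11)
= 6 + 9 + 9 + 1 + sum_digits(1)
= 6 + 9 + 9 + 1 + 1 + sum_digits(0)
= 6 + 9 + 9 + 1 + 1 + 0
= 26


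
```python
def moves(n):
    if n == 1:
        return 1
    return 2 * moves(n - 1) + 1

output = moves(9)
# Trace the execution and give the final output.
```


moves(9)
= 2 * moves(8) + 1
= 2 * (2 * moves(7) + 1) + 1
= 2 * (2 * (2 * moves(6) + 1) + 1) + 1
= 2 * (2 * (2 * (2 * moves(5) + 1) + 1) + 1) + 1
= 2 * (2 * (2 * (2 * (2 * moves(4) + 1) + 1) + 1) + 1) + 1
= 2 * (2 * (2 * (2 * (2 * (2 * moves(3) + 1) + 1) + 1) + 1) + 1) + 1
= 2 * (2 * (2 * (2 * (2 * (2 * (2 * moves(2) + 1) + 1) + 1) + 1) + 1) + 1) + 1
= 2 * (2 * (2 * (2 * (2 * (2 * (2 * (2 * moves(1) + 1) + 1) + 1) + 1) + 1) + 1) + 1) + 1
Now compute bottom-up:
moves(1) = 1
moves(2) = 2 * 1 + 1 = 3
moves(3) = 2 * 3 + 1 = 7
moves(4) = 2 * 7 + 1 = 15
moves(5) = 2 * 15 + 1 = 31
moves(6) = 2 * 31 + 1 = 63
moves(7) = 2 * 63 + 1 = 127
moves(8) = 2 * 127 + 1 = 255
moves(9) = 2 * 255 + 1 = 511
= 511


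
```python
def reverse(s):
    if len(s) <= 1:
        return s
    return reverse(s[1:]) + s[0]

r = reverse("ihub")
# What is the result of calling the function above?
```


reverse("ihub")
= reverse("hub") + "i"
= reverse("ub") + "h" + "i"
= reverse("b") + "u" + "h" + "i"
= "b" + "u" + "h" + "i"
= "buhi"


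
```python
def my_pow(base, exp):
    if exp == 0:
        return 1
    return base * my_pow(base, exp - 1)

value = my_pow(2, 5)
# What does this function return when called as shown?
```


my_pow(2, 5)
= 2 * my_pow(2, 4)
= 2 * 2 * my_pow(2, 3)
= 2 * 2 * 2 * my_pow(2, 2)
= 2 * 2 * 2 * 2 * my_pow(2, 1)
= 2 * 2 * 2 * 2 * 2 * my_pow(2, 0)
= 2 * 2 * 2 * 2 * 2 * 1
= 32


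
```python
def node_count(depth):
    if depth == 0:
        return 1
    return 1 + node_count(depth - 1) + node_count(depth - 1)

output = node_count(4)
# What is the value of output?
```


node_count(4)
= 1 + node_count(3) + node_count(3)
= 1 + 2 * node_count(3)
node_count(k) = 2^(k+1) - 1
node_count(0) = 1
node_count(1) = 3
node_count(2) = 7
node_count(3) = 15
node_count(4) = 31
node_count(4) = 2^5 - 1 = 31


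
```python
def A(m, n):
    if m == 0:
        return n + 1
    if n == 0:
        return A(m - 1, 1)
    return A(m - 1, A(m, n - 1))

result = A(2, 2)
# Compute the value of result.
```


A(2, 2)
= A(1, A(2, 1))
First compute A(2, 1) = 5
= A(1, 5)
= 7


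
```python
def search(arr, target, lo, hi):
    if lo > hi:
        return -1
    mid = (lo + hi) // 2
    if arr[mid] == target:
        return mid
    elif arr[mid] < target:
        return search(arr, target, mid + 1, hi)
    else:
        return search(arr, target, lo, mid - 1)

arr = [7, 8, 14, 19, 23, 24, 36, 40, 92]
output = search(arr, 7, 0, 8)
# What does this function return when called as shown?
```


search(arr, 7, 0, 8)
lo=0, hi=8, mid=4, arr[mid]=23
23 > 7, search left half
lo=0, hi=3, mid=1, arr[mid]=8
8 > 7, search left half
lo=0, hi=0, mid=0, arr[mid]=7
arr[0] == 7, found at index 0
= 0


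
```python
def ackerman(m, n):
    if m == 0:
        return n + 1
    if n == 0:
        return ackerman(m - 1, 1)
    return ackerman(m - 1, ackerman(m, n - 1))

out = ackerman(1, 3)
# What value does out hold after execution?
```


ackerman(1, 3)
= ackerman(0, ackerman(1, 2))
First compute ackerman(1, 2) = 4
= ackerman(0, 4)
= 5


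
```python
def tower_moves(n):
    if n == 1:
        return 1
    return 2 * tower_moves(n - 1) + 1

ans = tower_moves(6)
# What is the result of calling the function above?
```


tower_moves(6)
= 2 * tower_moves(5) + 1
= 2 * (2 * tower_moves(4) + 1) + 1
= 2 * (2 * (2 * tower_moves(3) + 1) + 1) + 1
= 2 * (2 * (2 * (2 * tower_moves(2) + 1) + 1) + 1) + 1
= 2 * (2 * (2 * (2 * (2 * tower_moves(1) + 1) + 1) + 1) + 1) + 1
Now compute bottom-up:
tower_moves(1) = 1
tower_moves(2) = 2 * 1 + 1 = 3
tower_moves(3) = 2 * 3 + 1 = 7
tower_moves(4) = 2 * 7 + 1 = 15
tower_moves(5) = 2 * 15 + 1 = 31
tower_moves(6) = 2 * 31 + 1 = 63
= 63


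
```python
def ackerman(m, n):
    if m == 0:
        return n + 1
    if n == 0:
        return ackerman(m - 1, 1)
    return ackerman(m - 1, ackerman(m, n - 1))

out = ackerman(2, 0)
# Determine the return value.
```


ackerman(2, 0)
n == 0: return ackerman(1, 1)
= ackerman(1, 1) = 3
= 3


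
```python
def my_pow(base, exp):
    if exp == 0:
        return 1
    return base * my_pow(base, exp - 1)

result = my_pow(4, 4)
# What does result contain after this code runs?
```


my_pow(4, 4)
= 4 * my_pow(4, 3)
= 4 * 4 * my_pow(4, 2)
= 4 * 4 * 4 * my_pow(4, 1)
= 4 * 4 * 4 * 4 * my_pow(4, 0)
= 4 * 4 * 4 * 4 * 1
= 256


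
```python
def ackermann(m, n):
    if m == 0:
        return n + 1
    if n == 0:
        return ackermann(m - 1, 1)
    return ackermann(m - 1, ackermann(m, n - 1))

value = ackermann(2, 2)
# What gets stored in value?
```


ackermann(2, 2)
= ackermann(1, ackermann(2, 1))
First compute ackermann(2, 1) = 5
= ackermann(1, 5)
= 7


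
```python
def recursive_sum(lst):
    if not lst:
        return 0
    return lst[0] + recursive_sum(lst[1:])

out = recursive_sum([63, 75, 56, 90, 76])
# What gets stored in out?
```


recursive_sum([63, 75, 56, 90, 76])
= 63 + recursive_sum([75, 56, 90, 76])
= 63 + 75 + recursive_sum([56, 90, 76])
= 63 + 75 + 56 + recursive_sum([90, 76])
= 63 + 75 + 56 + 90 + recursive_sum([76])
= 63 + 75 + 56 + 90 + 76 + recursive_sum([])
= 63 + 75 + 56 + 90 + 76 + 0
= 360


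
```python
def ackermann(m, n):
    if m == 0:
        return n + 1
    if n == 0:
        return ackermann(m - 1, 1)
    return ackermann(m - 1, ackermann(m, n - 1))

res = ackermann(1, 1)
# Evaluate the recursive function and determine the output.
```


ackermann(1, 1)
= ackermann(0, ackermann(1, 0))
First compute ackermann(1, 0) = 2
= ackermann(0, 2)
= 3


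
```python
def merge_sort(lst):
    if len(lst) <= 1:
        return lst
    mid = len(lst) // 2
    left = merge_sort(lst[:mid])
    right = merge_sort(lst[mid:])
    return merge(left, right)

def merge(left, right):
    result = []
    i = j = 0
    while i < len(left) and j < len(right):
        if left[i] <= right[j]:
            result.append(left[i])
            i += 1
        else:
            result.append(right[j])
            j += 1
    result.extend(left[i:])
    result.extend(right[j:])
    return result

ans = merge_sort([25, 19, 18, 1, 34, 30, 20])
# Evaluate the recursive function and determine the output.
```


merge_sort([25, 19, 18, 1, 34, 30, 20])
Split into [25, 19, 18] and [1, 34, 30, 20]
Left sorted: [18, 19, 25]
Right sorted: [1, 20, 30, 34]
Merge [18, 19, 25] and [1, 20, 30, 34]
= [1, 18, 19, 20, 25, 30, 34]


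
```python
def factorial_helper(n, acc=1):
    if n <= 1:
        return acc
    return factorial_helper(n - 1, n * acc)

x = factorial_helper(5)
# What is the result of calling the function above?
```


factorial_helper(5, 1)
= factorial_helper(4, 5 * 1) = factorial_helper(4, 5)
= factorial_helper(3, 4 * 5) = factorial_helper(3, 20)
= factorial_helper(2, 3 * 20) = factorial_helper(2, 60)
= factorial_helper(1, 2 * 60) = factorial_helper(1, 120)
n <= 1, return acc = 120


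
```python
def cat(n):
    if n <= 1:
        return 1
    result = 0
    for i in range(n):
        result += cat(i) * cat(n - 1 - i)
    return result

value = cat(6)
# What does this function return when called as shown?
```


cat(6)
= sum of cat(i) * cat(6-1-i) for i in 0..5
First compute sub-values bottom-up:
  cat(0) = 1, cat(1) = 1
  cat(2) = 1*1 + 1*1 = 2
  cat(3) = 1*2 + 1*1 + 2*1 = 5
  cat(4) = 1*5 + 1*2 + 2*1 + 5*1 = 14
  cat(5) = 1*14 + 1*5 + 2*2 + 5*1 + 14*1 = 42
Now cat(6):
  cat(0)*cat(5) = 1*42 = 42
  cat(1)*cat(4) = 1*14 = 14
  cat(2)*cat(3) = 2*5 = 10
  cat(3)*cat(2) = 5*2 = 10
  cat(4)*cat(1) = 14*1 = 14
  cat(5)*cat(0) = 42*1 = 42
= 42 + 14 + 10 + 10 + 14 + 42
= 132


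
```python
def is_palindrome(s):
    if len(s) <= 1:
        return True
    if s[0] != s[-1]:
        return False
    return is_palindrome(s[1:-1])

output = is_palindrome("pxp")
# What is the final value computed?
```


is_palindrome("pxp")
"pxp": s[0]='p' == s[-1]='p' -> is_palindrome("x")
"x": len <= 1 -> True
= True


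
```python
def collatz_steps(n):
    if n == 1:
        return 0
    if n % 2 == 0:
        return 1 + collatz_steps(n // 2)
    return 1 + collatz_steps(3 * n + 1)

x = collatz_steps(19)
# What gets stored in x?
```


collatz_steps(19)
19 is odd -> 3*19+1 = 58 -> collatz_steps(58)
58 is even -> collatz_steps(29)
29 is odd -> 3*29+1 = 88 -> collatz_steps(88)
88 is even -> collatz_steps(44)
44 is even -> collatz_steps(22)
22 is even -> collatz_steps(11)
11 is odd -> 3*11+1 = 34 -> collatz_steps(34)
34 is even -> collatz_steps(17)
17 is odd -> 3*17+1 = 52 -> collatz_steps(52)
52 is even -> collatz_steps(26)
26 is even -> collatz_steps(13)
13 is odd -> 3*13+1 = 40 -> collatz_steps(40)
40 is even -> collatz_steps(20)
20 is even -> collatz_steps(10)
10 is even -> collatz_steps(5)
5 is odd -> 3*5+1 = 16 -> collatz_steps(16)
16 is even -> collatz_steps(8)
8 is even -> collatz_steps(4)
4 is even -> collatz_steps(2)
2 is even -> collatz_steps(1)
Reached 1 after 20 steps
= 20


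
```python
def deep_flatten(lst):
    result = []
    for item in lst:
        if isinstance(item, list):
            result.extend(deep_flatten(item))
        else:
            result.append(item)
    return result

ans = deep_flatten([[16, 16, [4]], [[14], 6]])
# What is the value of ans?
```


deep_flatten([[16, 16, [4]], [[14], 6]])
Processing each element:
  [16, 16, [4]] is a list -> deep_flatten recursively -> [16, 16, 4]
  [[14], 6] is a list -> deep_flatten recursively -> [14, 6]
= [16, 16, 4, 14, 6]


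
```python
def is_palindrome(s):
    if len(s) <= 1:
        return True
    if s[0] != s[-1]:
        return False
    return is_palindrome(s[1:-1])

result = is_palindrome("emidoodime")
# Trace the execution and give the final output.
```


is_palindrome("emidoodime")
"emidoodime": s[0]='e' == s[-1]='e' -> is_palindrome("midoodim")
"midoodim": s[0]='m' == s[-1]='m' -> is_palindrome("idoodi")
"idoodi": s[0]='i' == s[-1]='i' -> is_palindrome("dood")
"dood": s[0]='d' == s[-1]='d' -> is_palindrome("oo")
"oo": s[0]='o' == s[-1]='o' -> is_palindrome("")
"": len <= 1 -> True
= True


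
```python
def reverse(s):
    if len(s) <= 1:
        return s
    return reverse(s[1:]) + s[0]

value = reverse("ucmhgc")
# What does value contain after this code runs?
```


reverse("ucmhgc")
= reverse("cmhgc") + "u"
= reverse("mhgc") + "c" + "u"
= reverse("hgc") + "m" + "c" + "u"
= reverse("gc") + "h" + "m" + "c" + "u"
= reverse("c") + "g" + "h" + "m" + "c" + "u"
= "c" + "g" + "h" + "m" + "c" + "u"
= "cghmcu"


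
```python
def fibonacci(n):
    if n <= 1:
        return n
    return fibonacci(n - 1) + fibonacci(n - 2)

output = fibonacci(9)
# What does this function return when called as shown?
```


fibonacci(9)
= fibonacci(8) + fibonacci(7)
= (fibonacci(7) + fibonacci(6)) + fibonacci(7)
Computing bottom-up: fibonacci(0)=0, fibonacci(1)=1, fibonacci(2)=1, fibonacci(3)=2, fibonacci(4)=3, fibonacci(5)=5, fibonacci(6)=8, fibonacci(7)=13, fibonacci(8)=21, fibonacci(9)=34
= 34


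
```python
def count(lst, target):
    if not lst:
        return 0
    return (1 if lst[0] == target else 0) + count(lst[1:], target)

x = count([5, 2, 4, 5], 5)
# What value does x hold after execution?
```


count([5, 2, 4, 5], 5)
lst[0]=5 == 5: 1 + count([2, 4, 5], 5)
lst[0]=2 != 5: 0 + count([4, 5], 5)
lst[0]=4 != 5: 0 + count([5], 5)
lst[0]=5 == 5: 1 + count([], 5)
= 2


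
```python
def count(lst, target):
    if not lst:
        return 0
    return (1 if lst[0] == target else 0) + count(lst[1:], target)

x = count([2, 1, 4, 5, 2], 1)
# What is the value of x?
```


count([2, 1, 4, 5, 2], 1)
lst[0]=2 != 1: 0 + count([1, 4, 5, 2], 1)
lst[0]=1 == 1: 1 + count([4, 5, 2], 1)
lst[0]=4 != 1: 0 + count([5, 2], 1)
lst[0]=5 != 1: 0 + count([2], 1)
lst[0]=2 != 1: 0 + count([], 1)
= 1


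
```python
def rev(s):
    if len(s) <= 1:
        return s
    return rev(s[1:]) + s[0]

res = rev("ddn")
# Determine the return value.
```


rev("ddn")
= rev("dn") + "d"
= rev("n") + "d" + "d"
= "n" + "d" + "d"
= "ndd"


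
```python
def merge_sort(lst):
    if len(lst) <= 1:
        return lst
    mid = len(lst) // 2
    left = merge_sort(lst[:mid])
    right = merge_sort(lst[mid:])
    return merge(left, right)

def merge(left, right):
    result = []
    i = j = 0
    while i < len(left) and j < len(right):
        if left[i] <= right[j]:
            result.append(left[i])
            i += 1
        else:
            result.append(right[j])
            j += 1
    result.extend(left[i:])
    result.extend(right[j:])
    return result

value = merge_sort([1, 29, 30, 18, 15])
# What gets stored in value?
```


merge_sort([1, 29, 30, 18, 15])
Split into [1, 29] and [30, 18, 15]
Left sorted: [1, 29]
Right sorted: [15, 18, 30]
Merge [1, 29] and [15, 18, 30]
= [1, 15, 18, 29, 30]


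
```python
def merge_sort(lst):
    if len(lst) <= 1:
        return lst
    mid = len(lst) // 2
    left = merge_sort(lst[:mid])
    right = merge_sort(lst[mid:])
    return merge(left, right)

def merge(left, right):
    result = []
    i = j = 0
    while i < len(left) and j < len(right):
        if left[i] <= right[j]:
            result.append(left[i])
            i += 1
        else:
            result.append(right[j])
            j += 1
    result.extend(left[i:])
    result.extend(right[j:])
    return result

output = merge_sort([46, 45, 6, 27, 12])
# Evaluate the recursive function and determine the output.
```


merge_sort([46, 45, 6, 27, 12])
Split into [46, 45] and [6, 27, 12]
Left sorted: [45, 46]
Right sorted: [6, 12, 27]
Merge [45, 46] and [6, 12, 27]
= [6, 12, 27, 45, 46]


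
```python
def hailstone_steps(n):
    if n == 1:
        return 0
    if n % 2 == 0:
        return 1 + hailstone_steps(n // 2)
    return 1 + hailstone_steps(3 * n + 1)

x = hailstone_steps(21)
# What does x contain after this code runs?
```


hailstone_steps(21)
21 is odd -> 3*21+1 = 64 -> hailstone_steps(64)
64 is even -> hailstone_steps(32)
32 is even -> hailstone_steps(16)
16 is even -> hailstone_steps(8)
8 is even -> hailstone_steps(4)
4 is even -> hailstone_steps(2)
2 is even -> hailstone_steps(1)
Reached 1 after 7 steps
= 7


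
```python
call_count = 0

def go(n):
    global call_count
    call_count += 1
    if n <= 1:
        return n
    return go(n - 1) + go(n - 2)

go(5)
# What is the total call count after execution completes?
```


go(5) calls go(4) and go(3); each non-base call branches into two more.
Let C(k) = total number of calls made by go(k), including the call to go(k) itself.
Base cases: C(0) = 1, C(1) = 1
Recurrence: C(k) = 1 + C(k-1) + C(k-2)
  C(2) = 1 + C(1) + C(0) = 1 + 1 + 1 = 3
  C(3) = 1 + C(2) + C(1) = 1 + 3 + 1 = 5
  C(4) = 1 + C(3) + C(2) = 1 + 5 + 3 = 9
  C(5) = 1 + C(4) + C(3) = 1 + 9 + 5 = 15
Total calls = C(5) = 15


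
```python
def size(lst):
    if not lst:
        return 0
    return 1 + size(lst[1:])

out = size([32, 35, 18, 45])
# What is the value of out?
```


size([32, 35, 18, 45])
= 1 + size([35, 18, 45])
= 1 + 1 + size([18, 45])
= 1 + 1 + 1 + size([45])
= 1 + 1 + 1 + 1 + size([])
= 1 + 1 + 1 + 1 + 0
= 4


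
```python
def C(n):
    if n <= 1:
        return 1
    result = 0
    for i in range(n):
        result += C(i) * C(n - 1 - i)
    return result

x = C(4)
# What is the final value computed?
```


C(4)
= sum of C(i) * C(4-1-i) for i in 0..3
First compute sub-values bottom-up:
  C(0) = 1, C(1) = 1
  C(2) = 1*1 + 1*1 = 2
  C(3) = 1*2 + 1*1 + 2*1 = 5
Now C(4):
  C(0)*C(3) = 1*5 = 5
  C(1)*C(2) = 1*2 = 2
  C(2)*C(1) = 2*1 = 2
  C(3)*C(0) = 5*1 = 5
= 5 + 2 + 2 + 5
= 14


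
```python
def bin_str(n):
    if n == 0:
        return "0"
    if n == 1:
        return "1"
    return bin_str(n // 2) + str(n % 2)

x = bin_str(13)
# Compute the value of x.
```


bin_str(13)
= bin_str(6) + "1"
= bin_str(3) + "0" + "1"
= bin_str(1) + "1" + "0" + "1"
= "1" + "1" + "0" + "1"
= "1101"


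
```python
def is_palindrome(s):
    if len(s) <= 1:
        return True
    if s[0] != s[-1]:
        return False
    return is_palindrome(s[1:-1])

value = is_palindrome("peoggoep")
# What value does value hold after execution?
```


is_palindrome("peoggoep")
"peoggoep": s[0]='p' == s[-1]='p' -> is_palindrome("eoggoe")
"eoggoe": s[0]='e' == s[-1]='e' -> is_palindrome("oggo")
"oggo": s[0]='o' == s[-1]='o' -> is_palindrome("gg")
"gg": s[0]='g' == s[-1]='g' -> is_palindrome("")
"": len <= 1 -> True
= True


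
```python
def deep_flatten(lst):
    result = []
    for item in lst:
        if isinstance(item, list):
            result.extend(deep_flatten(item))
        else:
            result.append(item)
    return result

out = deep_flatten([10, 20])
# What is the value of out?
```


deep_flatten([10, 20])
Processing each element:
  10 is not a list -> append 10
  20 is not a list -> append 20
= [10, 20]


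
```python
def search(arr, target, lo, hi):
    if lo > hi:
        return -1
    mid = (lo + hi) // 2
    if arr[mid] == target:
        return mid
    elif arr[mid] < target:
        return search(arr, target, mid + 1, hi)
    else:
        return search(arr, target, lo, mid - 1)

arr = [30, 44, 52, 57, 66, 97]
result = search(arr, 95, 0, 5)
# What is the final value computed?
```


search(arr, 95, 0, 5)
lo=0, hi=5, mid=2, arr[mid]=52
52 < 95, search right half
lo=3, hi=5, mid=4, arr[mid]=66
66 < 95, search right half
lo=5, hi=5, mid=5, arr[mid]=97
97 > 95, search left half
lo > hi, target not found, return -1
= -1


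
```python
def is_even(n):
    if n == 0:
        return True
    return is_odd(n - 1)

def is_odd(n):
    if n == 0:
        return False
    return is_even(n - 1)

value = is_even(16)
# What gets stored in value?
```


is_even(16)
= is_odd(15)
= is_even(14)
= is_odd(13)
= is_even(12)
= is_odd(11)
= is_even(10)
= is_odd(9)
= is_even(8)
= is_odd(7)
= is_even(6)
= is_odd(5)
= is_even(4)
= is_odd(3)
= is_even(2)
= is_odd(1)
= is_even(0)
n == 0: return True
= True


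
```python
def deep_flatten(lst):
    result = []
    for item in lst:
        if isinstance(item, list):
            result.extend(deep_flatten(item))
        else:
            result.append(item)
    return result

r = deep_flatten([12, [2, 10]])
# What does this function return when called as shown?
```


deep_flatten([12, [2, 10]])
Processing each element:
  12 is not a list -> append 12
  [2, 10] is a list -> deep_flatten recursively -> [2, 10]
= [12, 2, 10]


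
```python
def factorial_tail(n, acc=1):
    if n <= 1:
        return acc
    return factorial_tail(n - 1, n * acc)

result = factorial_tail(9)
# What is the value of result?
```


factorial_tail(9, 1)
= factorial_tail(8, 9 * 1) = factorial_tail(8, 9)
= factorial_tail(7, 8 * 9) = factorial_tail(7, 72)
= factorial_tail(6, 7 * 72) = factorial_tail(6, 504)
= factorial_tail(5, 6 * 504) = factorial_tail(5, 3024)
= factorial_tail(4, 5 * 3024) = factorial_tail(4, 15120)
= factorial_tail(3, 4 * 15120) = factorial_tail(3, 60480)
= factorial_tail(2, 3 * 60480) = factorial_tail(2, 181440)
= factorial_tail(1, 2 * 181440) = factorial_tail(1, 362880)
n <= 1, return acc = 362880


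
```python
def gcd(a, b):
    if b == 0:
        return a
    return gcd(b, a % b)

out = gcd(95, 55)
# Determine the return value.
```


gcd(95, 55)
= gcd(55, 95 % 55) = gcd(55, 40)
= gcd(40, 55 % 40) = gcd(40, 15)
= gcd(15, 40 % 15) = gcd(15, 10)
= gcd(10, 15 % 10) = gcd(10, 5)
= gcd(5, 10 % 5) = gcd(5, 0)
b == 0, return a = 5


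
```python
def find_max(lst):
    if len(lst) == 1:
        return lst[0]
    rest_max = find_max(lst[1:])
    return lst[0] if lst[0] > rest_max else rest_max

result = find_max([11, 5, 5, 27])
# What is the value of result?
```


find_max([11, 5, 5, 27])
= compare 11 with find_max([5, 5, 27])
= compare 5 with find_max([5, 27])
= compare 5 with find_max([27])
Base: find_max([27]) = 27
compare 5 with 27: max = 27
compare 5 with 27: max = 27
compare 11 with 27: max = 27
= 27


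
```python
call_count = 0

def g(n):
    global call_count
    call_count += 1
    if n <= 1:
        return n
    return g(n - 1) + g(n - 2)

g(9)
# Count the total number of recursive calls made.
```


g(9) calls g(8) and g(7); each non-base call branches into two more.
Let C(k) = total number of calls made by g(k), including the call to g(k) itself.
Base cases: C(0) = 1, C(1) = 1
Recurrence: C(k) = 1 + C(k-1) + C(k-2)
  C(2) = 1 + C(1) + C(0) = 1 + 1 + 1 = 3
  C(3) = 1 + C(2) + C(1) = 1 + 3 + 1 = 5
  C(4) = 1 + C(3) + C(2) = 1 + 5 + 3 = 9
  C(5) = 1 + C(4) + C(3) = 1 + 9 + 5 = 15
  C(6) = 1 + C(5) + C(4) = 1 + 15 + 9 = 25
  C(7) = 1 + C(6) + C(5) = 1 + 25 + 15 = 41
  C(8) = 1 + C(7) + C(6) = 1 + 41 + 25 = 67
  C(9) = 1 + C(8) + C(7) = 1 + 67 + 41 = 109
Total calls = C(9) = 109


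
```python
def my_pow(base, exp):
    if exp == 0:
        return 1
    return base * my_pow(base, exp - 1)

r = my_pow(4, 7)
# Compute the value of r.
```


my_pow(4, 7)
= 4 * my_pow(4, 6)
= 4 * 4 * my_pow(4, 5)
= 4 * 4 * 4 * my_pow(4, 4)
= 4 * 4 * 4 * 4 * my_pow(4, 3)
= 4 * 4 * 4 * 4 * 4 * my_pow(4, 2)
= 4 * 4 * 4 * 4 * 4 * 4 * my_pow(4, 1)
= 4 * 4 * 4 * 4 * 4 * 4 * 4 * my_pow(4, 0)
= 4 * 4 * 4 * 4 * 4 * 4 * 4 * 1
= 16384


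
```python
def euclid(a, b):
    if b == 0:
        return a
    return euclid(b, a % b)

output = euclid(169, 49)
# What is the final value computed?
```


euclid(169, 49)
= euclid(49, 169 % 49) = euclid(49, 22)
= euclid(22, 49 % 22) = euclid(22, 5)
= euclid(5, 22 % 5) = euclid(5, 2)
= euclid(2, 5 % 2) = euclid(2, 1)
= euclid(1, 2 % 1) = euclid(1, 0)
b == 0, return a = 1


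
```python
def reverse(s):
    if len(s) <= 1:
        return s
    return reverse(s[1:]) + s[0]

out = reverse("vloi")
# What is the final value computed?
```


reverse("vloi")
= reverse("loi") + "v"
= reverse("oi") + "l" + "v"
= reverse("i") + "o" + "l" + "v"
= "i" + "o" + "l" + "v"
= "iolv"


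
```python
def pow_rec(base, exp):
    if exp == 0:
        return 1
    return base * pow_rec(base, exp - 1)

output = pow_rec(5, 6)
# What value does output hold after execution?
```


pow_rec(5, 6)
= 5 * pow_rec(5, 5)
= 5 * 5 * pow_rec(5, 4)
= 5 * 5 * 5 * pow_rec(5, 3)
= 5 * 5 * 5 * 5 * pow_rec(5, 2)
= 5 * 5 * 5 * 5 * 5 * pow_rec(5, 1)
= 5 * 5 * 5 * 5 * 5 * 5 * pow_rec(5, 0)
= 5 * 5 * 5 * 5 * 5 * 5 * 1
= 15625


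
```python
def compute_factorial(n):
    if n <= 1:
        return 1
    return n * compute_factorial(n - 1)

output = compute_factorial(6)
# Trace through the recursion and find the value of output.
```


compute_factorial(6)
= 6 * compute_factorial(5)
= 6 * 5 * compute_factorial(4)
= 6 * 5 * 4 * compute_factorial(3)
= 6 * 5 * 4 * 3 * compute_factorial(2)
= 6 * 5 * 4 * 3 * 2 * compute_factorial(1)
= 6 * 5 * 4 * 3 * 2 * 1
= 720


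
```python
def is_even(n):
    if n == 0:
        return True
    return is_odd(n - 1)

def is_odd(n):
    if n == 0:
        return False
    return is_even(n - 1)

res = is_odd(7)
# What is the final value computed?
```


is_odd(7)
= is_even(6)
= is_odd(5)
= is_even(4)
= is_odd(3)
= is_even(2)
= is_odd(1)
= is_even(0)
n == 0: return True
= True


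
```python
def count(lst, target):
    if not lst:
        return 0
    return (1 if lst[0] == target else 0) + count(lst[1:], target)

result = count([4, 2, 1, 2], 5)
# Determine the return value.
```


count([4, 2, 1, 2], 5)
lst[0]=4 != 5: 0 + count([2, 1, 2], 5)
lst[0]=2 != 5: 0 + count([1, 2], 5)
lst[0]=1 != 5: 0 + count([2], 5)
lst[0]=2 != 5: 0 + count([], 5)
= 0


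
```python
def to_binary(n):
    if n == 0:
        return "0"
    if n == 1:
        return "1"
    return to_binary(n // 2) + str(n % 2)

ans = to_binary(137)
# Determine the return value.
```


to_binary(137)
= to_binary(68) + "1"
= to_binary(34) + "0" + "1"
= to_binary(17) + "0" + "0" + "1"
= to_binary(8) + "1" + "0" + "0" + "1"
= to_binary(4) + "0" + "1" + "0" + "0" + "1"
= to_binary(2) + "0" + "0" + "1" + "0" + "0" + "1"
= to_binary(1) + "0" + "0" + "0" + "1" + "0" + "0" + "1"
= "1" + "0" + "0" + "0" + "1" + "0" + "0" + "1"
= "10001001"


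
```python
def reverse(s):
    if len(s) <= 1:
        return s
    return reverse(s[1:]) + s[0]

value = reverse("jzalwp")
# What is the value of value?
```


reverse("jzalwp")
= reverse("zalwp") + "j"
= reverse("alwp") + "z" + "j"
= reverse("lwp") + "a" + "z" + "j"
= reverse("wp") + "l" + "a" + "z" + "j"
= reverse("p") + "w" + "l" + "a" + "z" + "j"
= "p" + "w" + "l" + "a" + "z" + "j"
= "pwlazj"


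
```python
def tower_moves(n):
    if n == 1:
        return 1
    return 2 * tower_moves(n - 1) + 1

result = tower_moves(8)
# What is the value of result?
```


tower_moves(8)
= 2 * tower_moves(7) + 1
= 2 * (2 * tower_moves(6) + 1) + 1
= 2 * (2 * (2 * tower_moves(5) + 1) + 1) + 1
= 2 * (2 * (2 * (2 * tower_moves(4) + 1) + 1) + 1) + 1
= 2 * (2 * (2 * (2 * (2 * tower_moves(3) + 1) + 1) + 1) + 1) + 1
= 2 * (2 * (2 * (2 * (2 * (2 * tower_moves(2) + 1) + 1) + 1) + 1) + 1) + 1
= 2 * (2 * (2 * (2 * (2 * (2 * (2 * tower_moves(1) + 1) + 1) + 1) + 1) + 1) + 1) + 1
Now compute bottom-up:
tower_moves(1) = 1
tower_moves(2) = 2 * 1 + 1 = 3
tower_moves(3) = 2 * 3 + 1 = 7
tower_moves(4) = 2 * 7 + 1 = 15
tower_moves(5) = 2 * 15 + 1 = 31
tower_moves(6) = 2 * 31 + 1 = 63
tower_moves(7) = 2 * 63 + 1 = 127
tower_moves(8) = 2 * 127 + 1 = 255
= 255


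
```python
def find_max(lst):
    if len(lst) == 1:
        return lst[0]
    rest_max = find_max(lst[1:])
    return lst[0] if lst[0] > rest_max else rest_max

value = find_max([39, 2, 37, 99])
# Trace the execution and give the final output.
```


find_max([39, 2, 37, 99])
= compare 39 with find_max([2, 37, 99])
= compare 2 with find_max([37, 99])
= compare 37 with find_max([99])
Base: find_max([99]) = 99
compare 37 with 99: max = 99
compare 2 with 99: max = 99
compare 39 with 99: max = 99
= 99
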